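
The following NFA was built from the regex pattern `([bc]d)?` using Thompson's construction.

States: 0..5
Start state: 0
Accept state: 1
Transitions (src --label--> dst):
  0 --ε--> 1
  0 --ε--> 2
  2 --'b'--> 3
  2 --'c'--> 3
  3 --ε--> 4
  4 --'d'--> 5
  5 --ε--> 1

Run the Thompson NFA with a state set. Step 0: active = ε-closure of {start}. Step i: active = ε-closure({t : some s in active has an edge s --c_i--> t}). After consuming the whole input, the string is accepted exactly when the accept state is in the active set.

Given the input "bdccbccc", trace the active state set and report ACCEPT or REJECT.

Answer: REJECT

Derivation:
initial (ε-close {0}): {0,1,2}
'b' @ 1: {3,4}
'd' @ 2: {1,5}  (accept∈set)
'c' @ 3: {}  — dead — no transitions
rest 'cbccc' ignored (set empty)
end set {} — state 1 not in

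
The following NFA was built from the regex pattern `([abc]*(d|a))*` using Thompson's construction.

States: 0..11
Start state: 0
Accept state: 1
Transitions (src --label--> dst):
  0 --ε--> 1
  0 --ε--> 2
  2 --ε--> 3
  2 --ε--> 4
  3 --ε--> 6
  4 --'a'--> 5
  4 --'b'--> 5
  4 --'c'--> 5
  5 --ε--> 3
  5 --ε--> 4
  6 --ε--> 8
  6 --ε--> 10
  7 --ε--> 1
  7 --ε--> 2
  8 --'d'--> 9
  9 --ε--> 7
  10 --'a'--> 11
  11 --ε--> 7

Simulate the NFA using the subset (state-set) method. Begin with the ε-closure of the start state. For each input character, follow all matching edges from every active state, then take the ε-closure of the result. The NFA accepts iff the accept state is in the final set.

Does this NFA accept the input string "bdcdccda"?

Answer: ACCEPT

Trace:
initial (ε-close {0}): {0,1,2,3,4,6,8,10}
'b' @ 1: {3,4,5,6,8,10}
'd' @ 2: {1,2,3,4,6,7,8,9,10}  (accept∈set)
'c' @ 3: {3,4,5,6,8,10}
'd' @ 4: {1,2,3,4,6,7,8,9,10}  (accept∈set)
'c' @ 5: {3,4,5,6,8,10}
'c' @ 6: {3,4,5,6,8,10}
'd' @ 7: {1,2,3,4,6,7,8,9,10}  (accept∈set)
'a' @ 8: {1,2,3,4,5,6,7,8,10,11}  (accept∈set)
after full input: {1,2,3,4,5,6,7,8,10,11}  (accept=1 in)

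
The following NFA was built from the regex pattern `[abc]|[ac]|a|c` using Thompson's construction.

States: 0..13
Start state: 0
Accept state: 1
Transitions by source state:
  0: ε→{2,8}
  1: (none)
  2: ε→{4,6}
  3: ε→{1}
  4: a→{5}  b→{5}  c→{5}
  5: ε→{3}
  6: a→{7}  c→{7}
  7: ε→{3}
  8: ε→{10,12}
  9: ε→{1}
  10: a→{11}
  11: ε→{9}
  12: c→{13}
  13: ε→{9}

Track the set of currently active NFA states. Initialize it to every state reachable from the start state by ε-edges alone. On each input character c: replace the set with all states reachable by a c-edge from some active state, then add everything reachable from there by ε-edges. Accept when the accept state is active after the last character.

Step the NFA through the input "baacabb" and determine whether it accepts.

start: ε-closure({0}) = {0,2,4,6,8,10,12}
'b' @ 1: {1,3,5}  ✓accept
'a' @ 2: {}  — dead — no transitions
rest 'acabb' ignored (set empty)
end set {} — state 1 not in

Answer: REJECT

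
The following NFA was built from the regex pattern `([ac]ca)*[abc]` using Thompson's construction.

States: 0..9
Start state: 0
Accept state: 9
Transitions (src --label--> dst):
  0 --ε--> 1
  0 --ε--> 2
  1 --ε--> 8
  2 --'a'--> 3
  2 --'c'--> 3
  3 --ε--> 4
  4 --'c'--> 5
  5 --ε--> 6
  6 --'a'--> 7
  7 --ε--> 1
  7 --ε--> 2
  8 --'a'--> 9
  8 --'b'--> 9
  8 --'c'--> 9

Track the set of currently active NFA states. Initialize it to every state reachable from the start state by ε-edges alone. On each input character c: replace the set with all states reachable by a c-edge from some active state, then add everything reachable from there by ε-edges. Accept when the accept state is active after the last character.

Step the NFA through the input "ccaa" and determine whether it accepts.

S₀ = ε-closure({0}) = {0,1,2,8}
'c' @ 1: {3,4,9}  (accept∈set)
'c' @ 2: {5,6}
'a' @ 3: {1,2,7,8}
'a' @ 4: {3,4,9}  (accept∈set)
end set {3,4,9} — state 9 in

Answer: ACCEPT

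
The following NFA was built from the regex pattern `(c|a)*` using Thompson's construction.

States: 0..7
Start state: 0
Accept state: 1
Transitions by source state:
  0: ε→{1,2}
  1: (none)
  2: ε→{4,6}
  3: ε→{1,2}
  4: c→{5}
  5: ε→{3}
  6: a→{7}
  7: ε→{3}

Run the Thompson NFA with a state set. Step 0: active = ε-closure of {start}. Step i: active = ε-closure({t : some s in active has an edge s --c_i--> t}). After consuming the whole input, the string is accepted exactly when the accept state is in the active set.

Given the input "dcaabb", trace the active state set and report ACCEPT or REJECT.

Answer: REJECT

Steps:
S₀ = ε-closure({0}) = {0,1,2,4,6}
'd' @ 1: {}  — state set empty
rest 'caabb' ignored (set empty)
final: {}; accept 1 not in set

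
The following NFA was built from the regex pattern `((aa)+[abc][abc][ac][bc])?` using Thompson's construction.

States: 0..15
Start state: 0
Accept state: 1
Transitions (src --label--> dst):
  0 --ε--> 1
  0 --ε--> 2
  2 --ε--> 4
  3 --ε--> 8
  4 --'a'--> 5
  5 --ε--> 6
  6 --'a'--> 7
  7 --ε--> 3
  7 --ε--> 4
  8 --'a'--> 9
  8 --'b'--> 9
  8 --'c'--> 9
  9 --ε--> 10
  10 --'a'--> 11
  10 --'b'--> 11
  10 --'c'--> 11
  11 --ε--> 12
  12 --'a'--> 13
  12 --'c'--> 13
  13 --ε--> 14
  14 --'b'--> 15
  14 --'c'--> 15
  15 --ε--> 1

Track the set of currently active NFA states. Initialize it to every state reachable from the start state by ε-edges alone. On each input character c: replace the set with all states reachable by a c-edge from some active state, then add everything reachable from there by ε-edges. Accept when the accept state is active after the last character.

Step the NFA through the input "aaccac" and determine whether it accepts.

S₀ = ε-closure({0}) = {0,1,2,4}
'a' @ 1: {5,6}
'a' @ 2: {3,4,7,8}
'c' @ 3: {9,10}
'c' @ 4: {11,12}
'a' @ 5: {13,14}
'c' @ 6: {1,15}  [accepting]
end set {1,15} — state 1 in

Answer: ACCEPT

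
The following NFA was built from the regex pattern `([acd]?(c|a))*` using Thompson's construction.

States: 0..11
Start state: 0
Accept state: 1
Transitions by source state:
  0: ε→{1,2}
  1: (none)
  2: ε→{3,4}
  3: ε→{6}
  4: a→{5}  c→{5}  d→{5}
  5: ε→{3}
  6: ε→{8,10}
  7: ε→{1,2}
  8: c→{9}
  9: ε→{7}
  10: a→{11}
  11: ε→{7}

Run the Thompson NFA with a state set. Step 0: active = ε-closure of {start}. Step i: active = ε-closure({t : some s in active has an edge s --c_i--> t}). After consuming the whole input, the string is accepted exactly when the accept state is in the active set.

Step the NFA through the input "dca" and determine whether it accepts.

S₀ = ε-closure({0}) = {0,1,2,3,4,6,8,10}
'd' @ 1: {3,5,6,8,10}
'c' @ 2: {1,2,3,4,6,7,8,9,10}  ✓accept
'a' @ 3: {1,2,3,4,5,6,7,8,10,11}  ✓accept
final: {1,2,3,4,5,6,7,8,10,11}; accept 1 in set

Answer: ACCEPT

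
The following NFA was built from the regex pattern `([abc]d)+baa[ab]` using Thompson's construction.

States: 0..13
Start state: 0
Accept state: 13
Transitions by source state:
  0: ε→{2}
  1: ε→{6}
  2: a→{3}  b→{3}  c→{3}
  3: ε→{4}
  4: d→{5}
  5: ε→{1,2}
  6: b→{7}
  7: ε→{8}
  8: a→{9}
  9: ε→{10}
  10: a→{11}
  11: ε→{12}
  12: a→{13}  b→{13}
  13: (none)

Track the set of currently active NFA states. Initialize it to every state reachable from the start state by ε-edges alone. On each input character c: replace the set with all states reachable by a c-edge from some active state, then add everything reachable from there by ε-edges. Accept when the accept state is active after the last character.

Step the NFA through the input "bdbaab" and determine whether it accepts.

Answer: ACCEPT

Derivation:
S₀ = ε-closure({0}) = {0,2}
'b' @ 1: {3,4}
'd' @ 2: {1,2,5,6}
'b' @ 3: {3,4,7,8}
'a' @ 4: {9,10}
'a' @ 5: {11,12}
'b' @ 6: {13}  ✓accept
after full input: {13}  (accept=13 in)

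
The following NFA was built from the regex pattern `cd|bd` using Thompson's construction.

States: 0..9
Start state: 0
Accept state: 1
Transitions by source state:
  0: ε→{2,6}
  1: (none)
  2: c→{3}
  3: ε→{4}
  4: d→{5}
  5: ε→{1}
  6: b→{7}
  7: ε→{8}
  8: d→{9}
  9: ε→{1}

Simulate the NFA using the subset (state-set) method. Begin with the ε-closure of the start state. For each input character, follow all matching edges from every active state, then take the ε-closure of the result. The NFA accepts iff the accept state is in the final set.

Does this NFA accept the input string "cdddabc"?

Answer: REJECT

Trace:
S₀ = ε-closure({0}) = {0,2,6}
'c' @ 1: {3,4}
'd' @ 2: {1,5}  [accepting]
'd' @ 3: {}  — state set empty
rest 'dabc' ignored (set empty)
final: {}; accept 1 not in set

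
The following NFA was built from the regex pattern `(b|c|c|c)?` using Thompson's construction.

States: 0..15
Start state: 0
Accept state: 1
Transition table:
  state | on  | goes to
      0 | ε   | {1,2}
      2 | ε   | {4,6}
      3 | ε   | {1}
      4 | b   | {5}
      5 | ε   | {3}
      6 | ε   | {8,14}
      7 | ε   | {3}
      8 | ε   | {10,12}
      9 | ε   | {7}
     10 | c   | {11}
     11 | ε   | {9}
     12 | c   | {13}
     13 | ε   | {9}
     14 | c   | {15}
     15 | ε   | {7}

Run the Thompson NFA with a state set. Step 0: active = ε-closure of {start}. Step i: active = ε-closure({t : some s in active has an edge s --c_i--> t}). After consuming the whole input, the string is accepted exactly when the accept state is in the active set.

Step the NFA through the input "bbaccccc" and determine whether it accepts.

Answer: REJECT

Steps:
S₀ = ε-closure({0}) = {0,1,2,4,6,8,10,12,14}
'b' @ 1: {1,3,5}  (accept∈set)
'b' @ 2: {}  — dead — no transitions
rest 'accccc' ignored (set empty)
after full input: {}  (accept=1 not in)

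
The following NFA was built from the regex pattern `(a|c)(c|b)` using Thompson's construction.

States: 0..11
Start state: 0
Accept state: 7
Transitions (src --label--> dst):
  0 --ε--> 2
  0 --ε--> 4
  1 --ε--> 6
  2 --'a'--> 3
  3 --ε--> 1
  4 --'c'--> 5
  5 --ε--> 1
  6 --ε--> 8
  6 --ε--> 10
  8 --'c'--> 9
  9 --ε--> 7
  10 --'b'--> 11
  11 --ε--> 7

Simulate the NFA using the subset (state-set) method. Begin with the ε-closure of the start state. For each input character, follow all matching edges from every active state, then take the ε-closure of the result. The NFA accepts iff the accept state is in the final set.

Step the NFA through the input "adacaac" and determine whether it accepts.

Answer: REJECT

Steps:
initial (ε-close {0}): {0,2,4}
'a' @ 1: {1,3,6,8,10}
'd' @ 2: {}  — dead — no transitions
rest 'acaac' ignored (set empty)
end set {} — state 7 not in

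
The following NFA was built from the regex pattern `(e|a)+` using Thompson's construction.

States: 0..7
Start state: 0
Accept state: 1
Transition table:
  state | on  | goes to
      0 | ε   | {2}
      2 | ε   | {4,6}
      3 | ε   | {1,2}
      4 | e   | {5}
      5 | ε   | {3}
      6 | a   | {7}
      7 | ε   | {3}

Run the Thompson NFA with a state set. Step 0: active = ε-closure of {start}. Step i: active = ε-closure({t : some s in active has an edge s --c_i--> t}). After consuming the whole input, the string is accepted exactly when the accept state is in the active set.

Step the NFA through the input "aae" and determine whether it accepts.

initial (ε-close {0}): {0,2,4,6}
'a' @ 1: {1,2,3,4,6,7}  ✓accept
'a' @ 2: {1,2,3,4,6,7}  ✓accept
'e' @ 3: {1,2,3,4,5,6}  ✓accept
end set {1,2,3,4,5,6} — state 1 in

Answer: ACCEPT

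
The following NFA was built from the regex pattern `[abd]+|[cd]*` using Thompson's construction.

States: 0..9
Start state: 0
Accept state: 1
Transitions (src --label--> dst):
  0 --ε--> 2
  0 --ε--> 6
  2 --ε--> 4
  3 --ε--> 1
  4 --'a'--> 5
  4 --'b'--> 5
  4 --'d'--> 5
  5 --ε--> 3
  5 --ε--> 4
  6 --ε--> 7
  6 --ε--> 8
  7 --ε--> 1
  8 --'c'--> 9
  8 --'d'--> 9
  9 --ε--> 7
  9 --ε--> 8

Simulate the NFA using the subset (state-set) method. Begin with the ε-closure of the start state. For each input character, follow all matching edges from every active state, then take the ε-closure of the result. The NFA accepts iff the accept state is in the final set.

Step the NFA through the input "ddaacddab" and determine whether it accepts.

S₀ = ε-closure({0}) = {0,1,2,4,6,7,8}
'd' @ 1: {1,3,4,5,7,8,9}  [accepting]
'd' @ 2: {1,3,4,5,7,8,9}  [accepting]
'a' @ 3: {1,3,4,5}  [accepting]
'a' @ 4: {1,3,4,5}  [accepting]
'c' @ 5: {}  — dead — no transitions
rest 'ddab' ignored (set empty)
final: {}; accept 1 not in set

Answer: REJECT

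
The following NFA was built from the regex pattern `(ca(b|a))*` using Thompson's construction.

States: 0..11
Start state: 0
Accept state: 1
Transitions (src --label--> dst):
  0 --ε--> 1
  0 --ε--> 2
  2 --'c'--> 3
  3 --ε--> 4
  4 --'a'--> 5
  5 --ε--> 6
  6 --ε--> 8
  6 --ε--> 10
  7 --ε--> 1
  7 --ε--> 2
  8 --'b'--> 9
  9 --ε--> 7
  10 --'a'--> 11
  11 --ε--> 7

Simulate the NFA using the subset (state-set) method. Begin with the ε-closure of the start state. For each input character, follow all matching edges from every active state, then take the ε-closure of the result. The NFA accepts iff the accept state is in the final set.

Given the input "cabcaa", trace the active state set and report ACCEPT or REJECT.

Answer: ACCEPT

Steps:
start: ε-closure({0}) = {0,1,2}
'c' @ 1: {3,4}
'a' @ 2: {5,6,8,10}
'b' @ 3: {1,2,7,9}  [accepting]
'c' @ 4: {3,4}
'a' @ 5: {5,6,8,10}
'a' @ 6: {1,2,7,11}  [accepting]
final: {1,2,7,11}; accept 1 in set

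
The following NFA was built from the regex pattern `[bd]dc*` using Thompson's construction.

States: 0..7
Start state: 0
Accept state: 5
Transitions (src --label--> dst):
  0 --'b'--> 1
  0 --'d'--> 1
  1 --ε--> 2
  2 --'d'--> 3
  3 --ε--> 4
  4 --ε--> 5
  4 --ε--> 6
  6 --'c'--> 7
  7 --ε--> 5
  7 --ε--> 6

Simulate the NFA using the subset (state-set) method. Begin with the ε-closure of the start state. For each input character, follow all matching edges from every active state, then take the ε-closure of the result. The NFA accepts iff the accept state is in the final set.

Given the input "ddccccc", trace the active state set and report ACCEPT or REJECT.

Answer: ACCEPT

Derivation:
start: ε-closure({0}) = {0}
'd' @ 1: {1,2}
'd' @ 2: {3,4,5,6}  ✓accept
'c' @ 3: {5,6,7}  ✓accept
'c' @ 4: {5,6,7}  ✓accept
'c' @ 5: {5,6,7}  ✓accept
'c' @ 6: {5,6,7}  ✓accept
'c' @ 7: {5,6,7}  ✓accept
end set {5,6,7} — state 5 in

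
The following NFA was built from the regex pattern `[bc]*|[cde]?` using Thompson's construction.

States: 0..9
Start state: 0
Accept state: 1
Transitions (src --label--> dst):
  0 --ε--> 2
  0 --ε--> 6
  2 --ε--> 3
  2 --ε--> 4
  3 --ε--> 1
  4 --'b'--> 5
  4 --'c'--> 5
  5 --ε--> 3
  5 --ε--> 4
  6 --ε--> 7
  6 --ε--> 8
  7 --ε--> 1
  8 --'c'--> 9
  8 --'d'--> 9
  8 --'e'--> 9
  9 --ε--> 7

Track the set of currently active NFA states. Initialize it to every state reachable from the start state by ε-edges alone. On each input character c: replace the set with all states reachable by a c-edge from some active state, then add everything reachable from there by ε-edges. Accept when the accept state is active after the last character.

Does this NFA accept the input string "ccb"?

Answer: ACCEPT

Trace:
initial (ε-close {0}): {0,1,2,3,4,6,7,8}
'c' @ 1: {1,3,4,5,7,9}  (accept∈set)
'c' @ 2: {1,3,4,5}  (accept∈set)
'b' @ 3: {1,3,4,5}  (accept∈set)
final: {1,3,4,5}; accept 1 in set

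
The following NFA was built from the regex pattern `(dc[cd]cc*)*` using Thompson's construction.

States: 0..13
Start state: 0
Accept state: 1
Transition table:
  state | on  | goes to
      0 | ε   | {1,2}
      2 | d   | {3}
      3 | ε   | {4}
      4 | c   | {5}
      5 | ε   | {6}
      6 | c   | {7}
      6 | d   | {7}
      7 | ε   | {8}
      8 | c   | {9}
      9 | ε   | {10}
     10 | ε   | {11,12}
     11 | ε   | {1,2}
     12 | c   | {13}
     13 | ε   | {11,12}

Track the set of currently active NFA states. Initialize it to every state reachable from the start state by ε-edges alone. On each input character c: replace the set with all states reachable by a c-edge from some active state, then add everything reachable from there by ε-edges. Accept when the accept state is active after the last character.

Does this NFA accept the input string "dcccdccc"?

initial (ε-close {0}): {0,1,2}
'd' @ 1: {3,4}
'c' @ 2: {5,6}
'c' @ 3: {7,8}
'c' @ 4: {1,2,9,10,11,12}  ✓accept
'd' @ 5: {3,4}
'c' @ 6: {5,6}
'c' @ 7: {7,8}
'c' @ 8: {1,2,9,10,11,12}  ✓accept
end set {1,2,9,10,11,12} — state 1 in

Answer: ACCEPT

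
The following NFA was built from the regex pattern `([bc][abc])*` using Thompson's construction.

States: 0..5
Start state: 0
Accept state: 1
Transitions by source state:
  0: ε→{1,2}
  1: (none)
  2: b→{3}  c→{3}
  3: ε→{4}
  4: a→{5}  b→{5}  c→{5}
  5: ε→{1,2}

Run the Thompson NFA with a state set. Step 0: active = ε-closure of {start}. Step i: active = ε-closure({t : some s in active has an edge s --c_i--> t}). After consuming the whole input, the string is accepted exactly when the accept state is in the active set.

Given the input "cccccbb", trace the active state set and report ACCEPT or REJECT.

Answer: REJECT

Trace:
initial (ε-close {0}): {0,1,2}
'c' @ 1: {3,4}
'c' @ 2: {1,2,5}  ✓accept
'c' @ 3: {3,4}
'c' @ 4: {1,2,5}  ✓accept
'c' @ 5: {3,4}
'b' @ 6: {1,2,5}  ✓accept
'b' @ 7: {3,4}
after full input: {3,4}  (accept=1 not in)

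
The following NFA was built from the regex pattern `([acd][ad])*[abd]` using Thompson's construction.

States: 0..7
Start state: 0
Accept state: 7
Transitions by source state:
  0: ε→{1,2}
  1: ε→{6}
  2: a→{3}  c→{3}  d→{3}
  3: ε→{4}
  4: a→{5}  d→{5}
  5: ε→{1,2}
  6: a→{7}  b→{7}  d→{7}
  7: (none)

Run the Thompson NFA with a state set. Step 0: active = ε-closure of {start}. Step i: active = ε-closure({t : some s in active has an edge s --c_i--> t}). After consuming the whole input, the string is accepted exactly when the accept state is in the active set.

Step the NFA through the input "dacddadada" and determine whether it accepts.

start: ε-closure({0}) = {0,1,2,6}
'd' @ 1: {3,4,7}  (accept∈set)
'a' @ 2: {1,2,5,6}
'c' @ 3: {3,4}
'd' @ 4: {1,2,5,6}
'd' @ 5: {3,4,7}  (accept∈set)
'a' @ 6: {1,2,5,6}
'd' @ 7: {3,4,7}  (accept∈set)
'a' @ 8: {1,2,5,6}
'd' @ 9: {3,4,7}  (accept∈set)
'a' @ 10: {1,2,5,6}
after full input: {1,2,5,6}  (accept=7 not in)

Answer: REJECT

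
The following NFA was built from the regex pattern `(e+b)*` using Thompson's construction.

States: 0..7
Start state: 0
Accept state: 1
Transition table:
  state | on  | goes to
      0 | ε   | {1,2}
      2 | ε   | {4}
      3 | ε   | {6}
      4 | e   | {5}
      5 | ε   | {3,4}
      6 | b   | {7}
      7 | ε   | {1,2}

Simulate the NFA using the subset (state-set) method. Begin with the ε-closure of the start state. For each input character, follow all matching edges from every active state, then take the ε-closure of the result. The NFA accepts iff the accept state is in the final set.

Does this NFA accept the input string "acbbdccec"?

Answer: REJECT

Trace:
start: ε-closure({0}) = {0,1,2,4}
'a' @ 1: {}  — no active states
rest 'cbbdccec' ignored (set empty)
final: {}; accept 1 not in set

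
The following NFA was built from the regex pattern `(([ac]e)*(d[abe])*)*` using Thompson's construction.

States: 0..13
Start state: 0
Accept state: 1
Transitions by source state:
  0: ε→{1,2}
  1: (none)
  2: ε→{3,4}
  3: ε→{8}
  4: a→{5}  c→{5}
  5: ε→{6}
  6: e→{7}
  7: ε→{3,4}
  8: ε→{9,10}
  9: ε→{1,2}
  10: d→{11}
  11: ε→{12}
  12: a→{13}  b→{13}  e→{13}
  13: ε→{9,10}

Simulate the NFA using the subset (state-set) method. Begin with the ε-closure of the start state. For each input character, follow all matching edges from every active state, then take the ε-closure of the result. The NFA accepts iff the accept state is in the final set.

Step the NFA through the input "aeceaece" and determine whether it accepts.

initial (ε-close {0}): {0,1,2,3,4,8,9,10}
'a' @ 1: {5,6}
'e' @ 2: {1,2,3,4,7,8,9,10}  ✓accept
'c' @ 3: {5,6}
'e' @ 4: {1,2,3,4,7,8,9,10}  ✓accept
'a' @ 5: {5,6}
'e' @ 6: {1,2,3,4,7,8,9,10}  ✓accept
'c' @ 7: {5,6}
'e' @ 8: {1,2,3,4,7,8,9,10}  ✓accept
final: {1,2,3,4,7,8,9,10}; accept 1 in set

Answer: ACCEPT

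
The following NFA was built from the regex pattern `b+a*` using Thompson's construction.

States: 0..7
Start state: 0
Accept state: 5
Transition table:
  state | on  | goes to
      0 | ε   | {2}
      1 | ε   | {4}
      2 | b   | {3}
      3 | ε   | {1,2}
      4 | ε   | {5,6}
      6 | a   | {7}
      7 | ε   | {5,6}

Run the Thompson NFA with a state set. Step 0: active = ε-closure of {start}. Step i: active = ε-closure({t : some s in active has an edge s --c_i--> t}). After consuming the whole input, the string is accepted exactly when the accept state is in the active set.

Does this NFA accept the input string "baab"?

Answer: REJECT

Derivation:
initial (ε-close {0}): {0,2}
'b' @ 1: {1,2,3,4,5,6}  (accept∈set)
'a' @ 2: {5,6,7}  (accept∈set)
'a' @ 3: {5,6,7}  (accept∈set)
'b' @ 4: {}  — state set empty
final: {}; accept 5 not in set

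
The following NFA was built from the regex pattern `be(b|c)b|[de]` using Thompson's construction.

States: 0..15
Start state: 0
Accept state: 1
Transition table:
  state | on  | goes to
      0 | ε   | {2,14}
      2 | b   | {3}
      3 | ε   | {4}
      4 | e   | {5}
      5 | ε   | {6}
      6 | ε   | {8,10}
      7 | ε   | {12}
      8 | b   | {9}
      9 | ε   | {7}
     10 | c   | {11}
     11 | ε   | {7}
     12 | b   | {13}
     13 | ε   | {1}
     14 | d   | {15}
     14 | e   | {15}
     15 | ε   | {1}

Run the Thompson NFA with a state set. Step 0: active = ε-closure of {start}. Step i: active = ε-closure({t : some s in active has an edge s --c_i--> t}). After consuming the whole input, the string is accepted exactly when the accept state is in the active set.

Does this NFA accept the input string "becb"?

Answer: ACCEPT

Derivation:
initial (ε-close {0}): {0,2,14}
'b' @ 1: {3,4}
'e' @ 2: {5,6,8,10}
'c' @ 3: {7,11,12}
'b' @ 4: {1,13}  [accepting]
after full input: {1,13}  (accept=1 in)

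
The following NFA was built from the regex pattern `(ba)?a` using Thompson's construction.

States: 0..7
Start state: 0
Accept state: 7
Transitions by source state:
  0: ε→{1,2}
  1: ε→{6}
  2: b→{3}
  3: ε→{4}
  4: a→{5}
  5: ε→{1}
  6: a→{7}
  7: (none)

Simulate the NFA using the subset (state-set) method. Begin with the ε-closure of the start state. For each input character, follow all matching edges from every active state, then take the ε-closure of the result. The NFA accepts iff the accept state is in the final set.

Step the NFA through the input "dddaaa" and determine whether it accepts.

Answer: REJECT

Trace:
initial (ε-close {0}): {0,1,2,6}
'd' @ 1: {}  — state set empty
rest 'ddaaa' ignored (set empty)
final: {}; accept 7 not in set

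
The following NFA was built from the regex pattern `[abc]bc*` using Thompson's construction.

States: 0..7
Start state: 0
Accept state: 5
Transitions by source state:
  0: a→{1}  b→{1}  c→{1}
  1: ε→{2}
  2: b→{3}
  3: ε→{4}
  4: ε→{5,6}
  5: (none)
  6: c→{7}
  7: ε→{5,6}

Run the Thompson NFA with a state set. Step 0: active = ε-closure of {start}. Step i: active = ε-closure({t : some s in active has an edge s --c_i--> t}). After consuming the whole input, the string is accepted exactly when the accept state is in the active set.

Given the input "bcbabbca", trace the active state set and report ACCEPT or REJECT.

S₀ = ε-closure({0}) = {0}
'b' @ 1: {1,2}
'c' @ 2: {}  — state set empty
rest 'babbca' ignored (set empty)
final: {}; accept 5 not in set

Answer: REJECT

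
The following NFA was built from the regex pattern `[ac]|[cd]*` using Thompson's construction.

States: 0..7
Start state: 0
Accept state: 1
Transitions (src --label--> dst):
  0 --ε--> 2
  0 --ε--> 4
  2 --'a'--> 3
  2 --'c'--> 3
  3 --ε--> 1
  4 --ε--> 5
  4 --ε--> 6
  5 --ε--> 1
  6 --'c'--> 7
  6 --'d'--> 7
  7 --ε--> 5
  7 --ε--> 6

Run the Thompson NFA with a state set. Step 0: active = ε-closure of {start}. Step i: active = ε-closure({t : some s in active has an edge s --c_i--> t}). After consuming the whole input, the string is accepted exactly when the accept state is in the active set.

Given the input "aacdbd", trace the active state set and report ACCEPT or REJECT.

Answer: REJECT

Derivation:
initial (ε-close {0}): {0,1,2,4,5,6}
'a' @ 1: {1,3}  ✓accept
'a' @ 2: {}  — no active states
rest 'cdbd' ignored (set empty)
end set {} — state 1 not in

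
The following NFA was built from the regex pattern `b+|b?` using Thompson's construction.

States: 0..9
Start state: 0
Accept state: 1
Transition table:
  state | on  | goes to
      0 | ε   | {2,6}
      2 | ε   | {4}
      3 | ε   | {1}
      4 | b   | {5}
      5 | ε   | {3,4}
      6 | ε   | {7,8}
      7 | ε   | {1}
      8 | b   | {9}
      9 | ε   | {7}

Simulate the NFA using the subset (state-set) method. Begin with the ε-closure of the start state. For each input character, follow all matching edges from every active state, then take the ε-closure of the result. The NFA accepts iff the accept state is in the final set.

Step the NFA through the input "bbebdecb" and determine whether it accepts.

S₀ = ε-closure({0}) = {0,1,2,4,6,7,8}
'b' @ 1: {1,3,4,5,7,9}  [accepting]
'b' @ 2: {1,3,4,5}  [accepting]
'e' @ 3: {}  — no active states
rest 'bdecb' ignored (set empty)
after full input: {}  (accept=1 not in)

Answer: REJECT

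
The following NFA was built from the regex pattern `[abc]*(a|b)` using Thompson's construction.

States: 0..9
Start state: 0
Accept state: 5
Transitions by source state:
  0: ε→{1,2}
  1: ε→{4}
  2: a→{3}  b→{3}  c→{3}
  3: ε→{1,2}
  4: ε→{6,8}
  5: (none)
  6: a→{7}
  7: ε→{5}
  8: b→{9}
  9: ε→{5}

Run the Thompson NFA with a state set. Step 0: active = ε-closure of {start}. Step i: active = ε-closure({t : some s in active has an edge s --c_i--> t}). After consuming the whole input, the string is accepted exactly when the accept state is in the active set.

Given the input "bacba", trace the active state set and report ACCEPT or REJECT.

start: ε-closure({0}) = {0,1,2,4,6,8}
'b' @ 1: {1,2,3,4,5,6,8,9}  ✓accept
'a' @ 2: {1,2,3,4,5,6,7,8}  ✓accept
'c' @ 3: {1,2,3,4,6,8}
'b' @ 4: {1,2,3,4,5,6,8,9}  ✓accept
'a' @ 5: {1,2,3,4,5,6,7,8}  ✓accept
final: {1,2,3,4,5,6,7,8}; accept 5 in set

Answer: ACCEPT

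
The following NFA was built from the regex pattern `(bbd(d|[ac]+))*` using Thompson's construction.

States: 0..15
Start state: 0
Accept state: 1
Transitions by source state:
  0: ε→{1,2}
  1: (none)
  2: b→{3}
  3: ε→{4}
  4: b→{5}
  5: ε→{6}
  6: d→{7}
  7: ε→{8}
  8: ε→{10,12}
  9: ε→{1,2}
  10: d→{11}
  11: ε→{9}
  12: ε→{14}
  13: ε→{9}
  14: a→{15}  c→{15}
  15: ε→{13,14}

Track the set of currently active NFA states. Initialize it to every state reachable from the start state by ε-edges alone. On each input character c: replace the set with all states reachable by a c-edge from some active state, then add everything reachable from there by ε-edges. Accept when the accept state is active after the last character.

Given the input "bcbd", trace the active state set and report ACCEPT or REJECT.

start: ε-closure({0}) = {0,1,2}
'b' @ 1: {3,4}
'c' @ 2: {}  — state set empty
rest 'bd' ignored (set empty)
after full input: {}  (accept=1 not in)

Answer: REJECT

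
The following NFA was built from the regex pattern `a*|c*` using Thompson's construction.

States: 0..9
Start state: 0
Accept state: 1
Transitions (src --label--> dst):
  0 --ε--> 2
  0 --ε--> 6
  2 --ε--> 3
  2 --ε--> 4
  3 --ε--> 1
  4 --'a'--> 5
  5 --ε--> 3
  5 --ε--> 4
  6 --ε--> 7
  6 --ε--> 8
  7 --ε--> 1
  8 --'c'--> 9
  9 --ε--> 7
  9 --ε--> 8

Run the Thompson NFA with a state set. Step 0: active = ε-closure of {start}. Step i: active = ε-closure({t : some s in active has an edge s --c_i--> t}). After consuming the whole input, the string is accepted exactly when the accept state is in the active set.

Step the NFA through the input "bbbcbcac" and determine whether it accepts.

S₀ = ε-closure({0}) = {0,1,2,3,4,6,7,8}
'b' @ 1: {}  — dead — no transitions
rest 'bbcbcac' ignored (set empty)
final: {}; accept 1 not in set

Answer: REJECT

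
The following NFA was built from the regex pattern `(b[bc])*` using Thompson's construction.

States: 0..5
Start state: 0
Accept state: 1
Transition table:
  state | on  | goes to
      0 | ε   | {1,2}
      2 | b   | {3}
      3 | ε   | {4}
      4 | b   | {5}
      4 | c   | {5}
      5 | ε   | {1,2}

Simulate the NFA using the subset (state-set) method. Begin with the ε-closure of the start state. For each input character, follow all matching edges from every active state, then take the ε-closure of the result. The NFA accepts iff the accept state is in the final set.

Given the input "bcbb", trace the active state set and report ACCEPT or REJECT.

Answer: ACCEPT

Trace:
initial (ε-close {0}): {0,1,2}
'b' @ 1: {3,4}
'c' @ 2: {1,2,5}  (accept∈set)
'b' @ 3: {3,4}
'b' @ 4: {1,2,5}  (accept∈set)
after full input: {1,2,5}  (accept=1 in)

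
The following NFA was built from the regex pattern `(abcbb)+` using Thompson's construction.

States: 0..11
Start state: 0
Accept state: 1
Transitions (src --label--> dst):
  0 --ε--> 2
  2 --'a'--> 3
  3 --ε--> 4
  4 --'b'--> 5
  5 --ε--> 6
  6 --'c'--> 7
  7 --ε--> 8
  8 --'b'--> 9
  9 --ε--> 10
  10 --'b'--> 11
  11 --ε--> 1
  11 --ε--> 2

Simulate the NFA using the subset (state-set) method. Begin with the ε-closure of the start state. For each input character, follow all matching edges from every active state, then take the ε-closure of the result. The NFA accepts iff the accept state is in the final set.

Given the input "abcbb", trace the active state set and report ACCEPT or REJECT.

Answer: ACCEPT

Derivation:
S₀ = ε-closure({0}) = {0,2}
'a' @ 1: {3,4}
'b' @ 2: {5,6}
'c' @ 3: {7,8}
'b' @ 4: {9,10}
'b' @ 5: {1,2,11}  (accept∈set)
end set {1,2,11} — state 1 in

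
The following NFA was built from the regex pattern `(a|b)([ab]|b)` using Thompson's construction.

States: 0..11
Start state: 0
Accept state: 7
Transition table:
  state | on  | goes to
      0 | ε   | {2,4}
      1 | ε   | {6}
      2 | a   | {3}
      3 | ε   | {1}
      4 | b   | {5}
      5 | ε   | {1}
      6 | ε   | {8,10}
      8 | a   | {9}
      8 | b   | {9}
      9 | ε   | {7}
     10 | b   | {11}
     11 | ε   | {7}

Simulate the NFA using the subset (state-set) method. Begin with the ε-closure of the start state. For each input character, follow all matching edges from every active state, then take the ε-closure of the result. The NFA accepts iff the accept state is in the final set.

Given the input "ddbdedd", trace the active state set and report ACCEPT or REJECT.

Answer: REJECT

Steps:
initial (ε-close {0}): {0,2,4}
'd' @ 1: {}  — state set empty
rest 'dbdedd' ignored (set empty)
end set {} — state 7 not in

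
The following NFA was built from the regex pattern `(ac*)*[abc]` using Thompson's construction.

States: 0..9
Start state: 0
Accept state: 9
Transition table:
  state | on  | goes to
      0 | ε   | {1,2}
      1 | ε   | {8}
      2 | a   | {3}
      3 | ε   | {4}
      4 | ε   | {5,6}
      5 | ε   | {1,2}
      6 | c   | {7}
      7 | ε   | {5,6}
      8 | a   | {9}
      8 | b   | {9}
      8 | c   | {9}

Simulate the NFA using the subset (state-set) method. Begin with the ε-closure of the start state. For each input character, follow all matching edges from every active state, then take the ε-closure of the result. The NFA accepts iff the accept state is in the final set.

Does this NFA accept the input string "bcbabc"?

start: ε-closure({0}) = {0,1,2,8}
'b' @ 1: {9}  ✓accept
'c' @ 2: {}  — state set empty
rest 'babc' ignored (set empty)
end set {} — state 9 not in

Answer: REJECT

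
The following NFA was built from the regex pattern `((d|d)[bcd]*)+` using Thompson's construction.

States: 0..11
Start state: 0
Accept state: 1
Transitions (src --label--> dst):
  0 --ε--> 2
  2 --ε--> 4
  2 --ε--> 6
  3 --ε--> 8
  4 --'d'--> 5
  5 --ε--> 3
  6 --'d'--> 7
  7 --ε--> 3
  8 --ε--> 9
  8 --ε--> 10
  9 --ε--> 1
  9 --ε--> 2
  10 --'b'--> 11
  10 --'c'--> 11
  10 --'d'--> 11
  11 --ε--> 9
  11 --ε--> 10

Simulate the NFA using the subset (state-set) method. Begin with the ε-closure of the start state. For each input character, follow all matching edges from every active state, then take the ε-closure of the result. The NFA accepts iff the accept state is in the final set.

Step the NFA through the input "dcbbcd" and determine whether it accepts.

S₀ = ε-closure({0}) = {0,2,4,6}
'd' @ 1: {1,2,3,4,5,6,7,8,9,10}  [accepting]
'c' @ 2: {1,2,4,6,9,10,11}  [accepting]
'b' @ 3: {1,2,4,6,9,10,11}  [accepting]
'b' @ 4: {1,2,4,6,9,10,11}  [accepting]
'c' @ 5: {1,2,4,6,9,10,11}  [accepting]
'd' @ 6: {1,2,3,4,5,6,7,8,9,10,11}  [accepting]
end set {1,2,3,4,5,6,7,8,9,10,11} — state 1 in

Answer: ACCEPT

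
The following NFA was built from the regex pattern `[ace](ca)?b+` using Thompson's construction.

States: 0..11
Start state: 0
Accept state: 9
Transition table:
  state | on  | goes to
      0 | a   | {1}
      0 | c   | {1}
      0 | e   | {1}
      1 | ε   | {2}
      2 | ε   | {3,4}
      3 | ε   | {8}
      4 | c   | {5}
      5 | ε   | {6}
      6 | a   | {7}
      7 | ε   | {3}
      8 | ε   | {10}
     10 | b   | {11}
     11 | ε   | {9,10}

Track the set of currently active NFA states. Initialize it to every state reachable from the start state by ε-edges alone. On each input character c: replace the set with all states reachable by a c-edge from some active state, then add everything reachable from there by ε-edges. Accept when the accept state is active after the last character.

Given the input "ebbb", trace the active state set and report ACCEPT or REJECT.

initial (ε-close {0}): {0}
'e' @ 1: {1,2,3,4,8,10}
'b' @ 2: {9,10,11}  [accepting]
'b' @ 3: {9,10,11}  [accepting]
'b' @ 4: {9,10,11}  [accepting]
after full input: {9,10,11}  (accept=9 in)

Answer: ACCEPT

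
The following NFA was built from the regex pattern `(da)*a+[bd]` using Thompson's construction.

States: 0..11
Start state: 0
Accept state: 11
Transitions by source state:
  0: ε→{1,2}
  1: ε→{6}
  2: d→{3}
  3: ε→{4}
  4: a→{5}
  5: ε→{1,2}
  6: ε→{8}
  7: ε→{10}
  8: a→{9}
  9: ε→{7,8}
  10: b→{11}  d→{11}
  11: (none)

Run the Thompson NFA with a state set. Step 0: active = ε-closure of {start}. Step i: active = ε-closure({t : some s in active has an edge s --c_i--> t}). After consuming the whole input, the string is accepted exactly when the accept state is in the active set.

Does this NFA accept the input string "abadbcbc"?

start: ε-closure({0}) = {0,1,2,6,8}
'a' @ 1: {7,8,9,10}
'b' @ 2: {11}  ✓accept
'a' @ 3: {}  — no active states
rest 'dbcbc' ignored (set empty)
after full input: {}  (accept=11 not in)

Answer: REJECT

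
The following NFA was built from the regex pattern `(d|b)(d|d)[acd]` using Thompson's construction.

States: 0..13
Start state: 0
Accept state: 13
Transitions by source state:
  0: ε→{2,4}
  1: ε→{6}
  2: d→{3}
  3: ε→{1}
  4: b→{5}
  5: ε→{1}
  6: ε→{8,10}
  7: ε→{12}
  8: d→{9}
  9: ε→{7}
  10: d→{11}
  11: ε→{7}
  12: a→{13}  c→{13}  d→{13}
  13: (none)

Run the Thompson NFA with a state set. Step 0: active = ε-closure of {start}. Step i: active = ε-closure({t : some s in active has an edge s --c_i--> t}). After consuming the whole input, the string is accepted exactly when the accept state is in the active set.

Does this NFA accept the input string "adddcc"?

initial (ε-close {0}): {0,2,4}
'a' @ 1: {}  — state set empty
rest 'dddcc' ignored (set empty)
end set {} — state 13 not in

Answer: REJECT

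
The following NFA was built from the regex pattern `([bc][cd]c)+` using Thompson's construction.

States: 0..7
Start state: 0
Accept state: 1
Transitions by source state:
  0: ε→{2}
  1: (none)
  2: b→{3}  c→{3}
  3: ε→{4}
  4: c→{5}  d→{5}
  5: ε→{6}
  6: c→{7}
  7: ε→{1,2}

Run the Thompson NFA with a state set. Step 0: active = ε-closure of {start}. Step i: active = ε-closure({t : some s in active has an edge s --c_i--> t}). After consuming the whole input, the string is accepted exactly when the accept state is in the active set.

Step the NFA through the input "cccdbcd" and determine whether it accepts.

S₀ = ε-closure({0}) = {0,2}
'c' @ 1: {3,4}
'c' @ 2: {5,6}
'c' @ 3: {1,2,7}  [accepting]
'd' @ 4: {}  — dead — no transitions
rest 'bcd' ignored (set empty)
end set {} — state 1 not in

Answer: REJECT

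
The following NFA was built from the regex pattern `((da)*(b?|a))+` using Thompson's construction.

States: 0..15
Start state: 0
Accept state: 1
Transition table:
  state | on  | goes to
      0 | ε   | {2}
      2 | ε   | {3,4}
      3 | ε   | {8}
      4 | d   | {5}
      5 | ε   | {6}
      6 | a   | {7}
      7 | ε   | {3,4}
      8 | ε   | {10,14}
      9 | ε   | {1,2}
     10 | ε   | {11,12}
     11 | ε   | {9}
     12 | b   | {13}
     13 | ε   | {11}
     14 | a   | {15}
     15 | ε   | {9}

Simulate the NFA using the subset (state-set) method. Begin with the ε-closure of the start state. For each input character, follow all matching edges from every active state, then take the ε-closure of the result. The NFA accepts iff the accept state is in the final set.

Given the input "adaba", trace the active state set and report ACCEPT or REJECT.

Answer: ACCEPT

Trace:
start: ε-closure({0}) = {0,1,2,3,4,8,9,10,11,12,14}
'a' @ 1: {1,2,3,4,8,9,10,11,12,14,15}  (accept∈set)
'd' @ 2: {5,6}
'a' @ 3: {1,2,3,4,7,8,9,10,11,12,14}  (accept∈set)
'b' @ 4: {1,2,3,4,8,9,10,11,12,13,14}  (accept∈set)
'a' @ 5: {1,2,3,4,8,9,10,11,12,14,15}  (accept∈set)
after full input: {1,2,3,4,8,9,10,11,12,14,15}  (accept=1 in)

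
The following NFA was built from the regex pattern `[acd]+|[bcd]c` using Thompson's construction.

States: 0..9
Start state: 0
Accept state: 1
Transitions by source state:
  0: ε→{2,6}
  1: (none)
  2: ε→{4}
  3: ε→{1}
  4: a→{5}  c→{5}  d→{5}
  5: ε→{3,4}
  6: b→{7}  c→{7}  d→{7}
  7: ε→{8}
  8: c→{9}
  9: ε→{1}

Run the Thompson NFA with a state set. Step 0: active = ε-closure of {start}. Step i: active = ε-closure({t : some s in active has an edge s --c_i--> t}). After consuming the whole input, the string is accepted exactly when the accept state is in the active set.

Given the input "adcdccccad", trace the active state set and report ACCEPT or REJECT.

initial (ε-close {0}): {0,2,4,6}
'a' @ 1: {1,3,4,5}  [accepting]
'd' @ 2: {1,3,4,5}  [accepting]
'c' @ 3: {1,3,4,5}  [accepting]
'd' @ 4: {1,3,4,5}  [accepting]
'c' @ 5: {1,3,4,5}  [accepting]
'c' @ 6: {1,3,4,5}  [accepting]
'c' @ 7: {1,3,4,5}  [accepting]
'c' @ 8: {1,3,4,5}  [accepting]
'a' @ 9: {1,3,4,5}  [accepting]
'd' @ 10: {1,3,4,5}  [accepting]
end set {1,3,4,5} — state 1 in

Answer: ACCEPT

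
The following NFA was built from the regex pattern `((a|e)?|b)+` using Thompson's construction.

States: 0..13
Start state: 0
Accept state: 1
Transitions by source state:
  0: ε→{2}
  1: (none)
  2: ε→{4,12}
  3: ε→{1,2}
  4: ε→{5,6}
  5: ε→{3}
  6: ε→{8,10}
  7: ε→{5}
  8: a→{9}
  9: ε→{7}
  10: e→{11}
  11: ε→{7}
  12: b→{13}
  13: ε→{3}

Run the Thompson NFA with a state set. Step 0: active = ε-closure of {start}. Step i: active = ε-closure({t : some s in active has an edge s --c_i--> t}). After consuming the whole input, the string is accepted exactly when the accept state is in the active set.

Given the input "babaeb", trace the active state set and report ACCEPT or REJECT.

S₀ = ε-closure({0}) = {0,1,2,3,4,5,6,8,10,12}
'b' @ 1: {1,2,3,4,5,6,8,10,12,13}  [accepting]
'a' @ 2: {1,2,3,4,5,6,7,8,9,10,12}  [accepting]
'b' @ 3: {1,2,3,4,5,6,8,10,12,13}  [accepting]
'a' @ 4: {1,2,3,4,5,6,7,8,9,10,12}  [accepting]
'e' @ 5: {1,2,3,4,5,6,7,8,10,11,12}  [accepting]
'b' @ 6: {1,2,3,4,5,6,8,10,12,13}  [accepting]
end set {1,2,3,4,5,6,8,10,12,13} — state 1 in

Answer: ACCEPT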